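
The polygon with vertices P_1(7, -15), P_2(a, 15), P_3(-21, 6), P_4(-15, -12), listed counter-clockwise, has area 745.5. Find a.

Write out the shoelace sum; only the two edges meeting at P_2 involve a:
2·Area = [(7·15 − a·(-15)) + (a·6 − (-21)·15)] + 651
       = 21·a + 1071 = 1491
⇒ a = 20.

20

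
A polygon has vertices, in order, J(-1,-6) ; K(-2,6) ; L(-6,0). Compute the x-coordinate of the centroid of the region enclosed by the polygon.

Apply the shoelace (surveyor's) formula. First the cross-terms c_i = x_i·y_{i+1} − x_{i+1}·y_i:
  -18, 36, 36  ⇒  2A = 54, A = 27.
Then Σ (x_i + x_{i+1})·c_i = -486, so x̄ = -486 / (6·27) = -3.

-3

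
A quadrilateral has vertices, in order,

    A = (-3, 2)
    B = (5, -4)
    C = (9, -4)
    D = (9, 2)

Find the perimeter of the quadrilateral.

32

|AB| = √((8)² + (-6)²) = √100 = 10
|BC| = √((4)² + (0)²) = √16 = 4
|CD| = √((0)² + (6)²) = √36 = 6
|DA| = √((-12)² + (0)²) = √144 = 12
Perimeter = 10 + 4 + 6 + 12 = 32.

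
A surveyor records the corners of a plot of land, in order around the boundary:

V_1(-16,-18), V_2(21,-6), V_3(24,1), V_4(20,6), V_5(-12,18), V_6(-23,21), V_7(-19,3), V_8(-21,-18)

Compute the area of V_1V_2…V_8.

Apply the shoelace (surveyor's) formula: 2A = Σ (x_i·y_{i+1} − x_{i+1}·y_i), indices taken mod 8.
Cross-terms: 474, 165, 124, 432, 162, 330, 405, 90  ⇒  Σ = 2182
Area = |Σ|/2 = 1091.

1091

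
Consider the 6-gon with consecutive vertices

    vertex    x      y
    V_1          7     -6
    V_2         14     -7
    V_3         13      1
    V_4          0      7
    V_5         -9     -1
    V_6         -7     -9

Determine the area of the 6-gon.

Apply the surveyor's formula: 2A = Σ (x_i·y_{i+1} − x_{i+1}·y_i), indices taken mod 6.
V_1→V_2: (7)(-7) − (14)(-6) = 35
V_2→V_3: (14)(1) − (13)(-7) = 105
V_3→V_4: (13)(7) − (0)(1) = 91
V_4→V_5: (0)(-1) − (-9)(7) = 63
V_5→V_6: (-9)(-9) − (-7)(-1) = 74
V_6→V_1: (-7)(-6) − (7)(-9) = 105
Σ = 473
Area = |Σ|/2 = 236.5.

236.5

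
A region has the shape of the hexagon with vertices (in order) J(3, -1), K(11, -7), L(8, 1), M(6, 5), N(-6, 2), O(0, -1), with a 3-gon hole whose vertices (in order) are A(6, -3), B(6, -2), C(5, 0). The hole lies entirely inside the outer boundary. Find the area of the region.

70.5

Outer boundary:
Cross-terms: -10, 67, 34, 42, 6, 3  ⇒  Σ = 142
Area = |Σ|/2 = 71.
Hole:
Apply the shoelace (surveyor's) formula: 2A = Σ (x_i·y_{i+1} − x_{i+1}·y_i), indices taken mod 3.
Σ = (6) + (10) + (-15) = 1
Area = |Σ|/2 = 0.5.
Net area = 71 − 0.5 = 70.5.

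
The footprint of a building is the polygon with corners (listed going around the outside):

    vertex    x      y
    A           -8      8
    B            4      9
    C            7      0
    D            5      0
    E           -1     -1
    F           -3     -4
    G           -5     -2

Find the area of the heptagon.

Apply the shoelace formula: 2A = Σ (x_i·y_{i+1} − x_{i+1}·y_i), indices taken mod 7.
Σ = (-104) + (-63) + (0) + (-5) + (1) + (-14) + (-56) = -241
Area = |Σ|/2 = 120.5.

120.5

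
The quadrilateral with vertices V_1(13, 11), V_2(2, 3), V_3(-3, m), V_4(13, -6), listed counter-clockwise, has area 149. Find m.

-3

Write out the shoelace sum; only the two edges meeting at V_3 involve m:
2·Area = [(2·m − (-3)·3) + ((-3)·(-6) − 13·m)] + 238
       = -11·m + 265 = 298
⇒ m = -3.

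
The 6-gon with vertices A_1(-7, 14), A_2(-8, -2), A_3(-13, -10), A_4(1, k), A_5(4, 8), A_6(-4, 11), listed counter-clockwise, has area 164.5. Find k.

-2

Write out the shoelace sum; only the two edges meeting at A_4 involve k:
2·Area = [((-13)·k − 1·(-10)) + (1·8 − 4·k)] + 277
       = -17·k + 295 = 329
⇒ k = -2.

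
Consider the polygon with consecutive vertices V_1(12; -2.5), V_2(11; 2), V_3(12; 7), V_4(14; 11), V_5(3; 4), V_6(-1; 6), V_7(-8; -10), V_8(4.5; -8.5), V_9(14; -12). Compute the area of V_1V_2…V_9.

264.25

Apply the shoelace formula: 2A = Σ (x_i·y_{i+1} − x_{i+1}·y_i), indices taken mod 9.
V_1→V_2: (12)(2) − (11)(-2.5) = 51.5
V_2→V_3: (11)(7) − (12)(2) = 53
V_3→V_4: (12)(11) − (14)(7) = 34
V_4→V_5: (14)(4) − (3)(11) = 23
V_5→V_6: (3)(6) − (-1)(4) = 22
V_6→V_7: (-1)(-10) − (-8)(6) = 58
V_7→V_8: (-8)(-8.5) − (4.5)(-10) = 113
V_8→V_9: (4.5)(-12) − (14)(-8.5) = 65
V_9→V_1: (14)(-2.5) − (12)(-12) = 109
Σ = 528.5
Area = |Σ|/2 = 264.25.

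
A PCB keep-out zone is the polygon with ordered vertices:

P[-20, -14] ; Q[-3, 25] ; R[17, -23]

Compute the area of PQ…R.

798

Apply the surveyor's formula: 2A = Σ (x_i·y_{i+1} − x_{i+1}·y_i), indices taken mod 3.
Σ = (-542) + (-356) + (-698) = -1596
Area = |Σ|/2 = 798.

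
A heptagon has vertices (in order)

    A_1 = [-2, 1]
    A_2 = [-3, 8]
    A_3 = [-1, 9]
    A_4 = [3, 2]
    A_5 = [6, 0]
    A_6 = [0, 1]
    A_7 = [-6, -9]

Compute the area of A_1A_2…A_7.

Apply the shoelace formula: 2A = Σ (x_i·y_{i+1} − x_{i+1}·y_i), indices taken mod 7.
Σ = (-13) + (-19) + (-29) + (-12) + (6) + (6) + (-24) = -85
Area = |Σ|/2 = 42.5.

42.5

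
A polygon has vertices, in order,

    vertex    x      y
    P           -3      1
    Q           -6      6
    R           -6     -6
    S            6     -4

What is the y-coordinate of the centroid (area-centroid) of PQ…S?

-37/19

Apply the shoelace (surveyor's) formula. First the cross-terms c_i = x_i·y_{i+1} − x_{i+1}·y_i:
  -12, 72, 60, -6  ⇒  2A = 114, A = 57.
Then Σ (y_i + y_{i+1})·c_i = -666, so ȳ = -666 / (6·57) = -37/19.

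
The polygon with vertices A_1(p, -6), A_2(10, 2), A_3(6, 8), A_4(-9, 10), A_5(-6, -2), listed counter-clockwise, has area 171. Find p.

-8

Write out the shoelace sum; only the two edges meeting at A_1 involve p:
2·Area = [((-6)·(-6) − p·(-2)) + (p·2 − 10·(-6))] + 278
       = 4·p + 374 = 342
⇒ p = -8.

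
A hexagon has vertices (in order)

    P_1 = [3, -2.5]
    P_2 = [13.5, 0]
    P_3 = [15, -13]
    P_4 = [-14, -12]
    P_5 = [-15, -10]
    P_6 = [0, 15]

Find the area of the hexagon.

406.875

Σ = (33.75) + (-175.5) + (-362) + (-40) + (-225) + (-45) = -813.75
Area = |Σ|/2 = 406.875.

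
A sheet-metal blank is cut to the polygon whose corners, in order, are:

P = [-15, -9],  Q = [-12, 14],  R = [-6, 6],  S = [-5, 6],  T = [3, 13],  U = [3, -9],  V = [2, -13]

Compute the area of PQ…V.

347.5

P→Q: (-15)(14) − (-12)(-9) = -318
Q→R: (-12)(6) − (-6)(14) = 12
R→S: (-6)(6) − (-5)(6) = -6
S→T: (-5)(13) − (3)(6) = -83
T→U: (3)(-9) − (3)(13) = -66
U→V: (3)(-13) − (2)(-9) = -21
V→P: (2)(-9) − (-15)(-13) = -213
Σ = -695
Area = |Σ|/2 = 347.5.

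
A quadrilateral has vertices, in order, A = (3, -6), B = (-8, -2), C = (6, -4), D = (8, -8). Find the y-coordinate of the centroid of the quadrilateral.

Apply the surveyor's formula. First the cross-terms c_i = x_i·y_{i+1} − x_{i+1}·y_i:
  -54, 44, -16, -24  ⇒  2A = -50, A = -25.
Then Σ (y_i + y_{i+1})·c_i = 696, so ȳ = 696 / (6·(-25)) = -4.64.

-4.64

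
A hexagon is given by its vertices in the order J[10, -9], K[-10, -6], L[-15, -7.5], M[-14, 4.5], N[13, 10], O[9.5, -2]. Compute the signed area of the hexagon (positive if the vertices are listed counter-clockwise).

-361.25

Cross-terms: -150, -15, -172.5, -198.5, -121, -65.5  ⇒  Σ = -722.5
Signed area = Σ/2 = -361.25 (negative ⇒ clockwise traversal).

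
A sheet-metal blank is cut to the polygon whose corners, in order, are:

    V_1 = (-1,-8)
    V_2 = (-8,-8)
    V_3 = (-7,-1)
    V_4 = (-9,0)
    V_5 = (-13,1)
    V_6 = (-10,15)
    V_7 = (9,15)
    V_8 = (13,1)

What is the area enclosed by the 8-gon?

Σ = (-56) + (-48) + (-9) + (-9) + (-185) + (-285) + (-186) + (-103) = -881
Area = |Σ|/2 = 440.5.

440.5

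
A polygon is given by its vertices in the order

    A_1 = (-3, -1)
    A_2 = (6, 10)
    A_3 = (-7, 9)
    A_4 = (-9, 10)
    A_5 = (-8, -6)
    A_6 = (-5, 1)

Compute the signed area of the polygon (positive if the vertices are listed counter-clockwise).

Apply the surveyor's formula: 2A = Σ (x_i·y_{i+1} − x_{i+1}·y_i), indices taken mod 6.
Cross-terms: -24, 124, 11, 134, -38, 8  ⇒  Σ = 215
Signed area = Σ/2 = 107.5 (positive ⇒ counter-clockwise traversal).

107.5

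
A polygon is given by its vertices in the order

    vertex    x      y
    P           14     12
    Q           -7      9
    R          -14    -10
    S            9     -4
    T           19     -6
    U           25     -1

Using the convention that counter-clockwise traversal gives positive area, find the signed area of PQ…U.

509.5

Cross-terms: 210, 196, 146, 22, 131, 314  ⇒  Σ = 1019
Signed area = Σ/2 = 509.5 (positive ⇒ counter-clockwise traversal).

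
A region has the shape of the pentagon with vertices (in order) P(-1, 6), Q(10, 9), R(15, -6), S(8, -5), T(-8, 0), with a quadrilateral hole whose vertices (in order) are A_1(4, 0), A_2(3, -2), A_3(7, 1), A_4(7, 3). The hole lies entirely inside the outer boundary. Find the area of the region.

Outer boundary:
Σ = (-69) + (-195) + (-27) + (-40) + (-48) = -379
Area = |Σ|/2 = 189.5.
Hole:
Apply the surveyor's formula: 2A = Σ (x_i·y_{i+1} − x_{i+1}·y_i), indices taken mod 4.
A_1→A_2: (4)(-2) − (3)(0) = -8
A_2→A_3: (3)(1) − (7)(-2) = 17
A_3→A_4: (7)(3) − (7)(1) = 14
A_4→A_1: (7)(0) − (4)(3) = -12
Σ = 11
Area = |Σ|/2 = 5.5.
Net area = 189.5 − 5.5 = 184.

184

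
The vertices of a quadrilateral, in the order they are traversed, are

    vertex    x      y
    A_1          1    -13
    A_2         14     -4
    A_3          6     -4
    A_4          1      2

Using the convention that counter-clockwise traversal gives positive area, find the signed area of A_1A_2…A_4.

73.5

Cross-terms: 178, -32, 16, -15  ⇒  Σ = 147
Signed area = Σ/2 = 73.5 (positive ⇒ counter-clockwise traversal).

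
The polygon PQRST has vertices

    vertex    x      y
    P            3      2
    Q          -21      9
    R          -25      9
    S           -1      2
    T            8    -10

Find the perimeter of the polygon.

82

|PQ| = √((-24)² + (7)²) = √625 = 25
|QR| = √((-4)² + (0)²) = √16 = 4
|RS| = √((24)² + (-7)²) = √625 = 25
|ST| = √((9)² + (-12)²) = √225 = 15
|TP| = √((-5)² + (12)²) = √169 = 13
Perimeter = 25 + 4 + 25 + 15 + 13 = 82.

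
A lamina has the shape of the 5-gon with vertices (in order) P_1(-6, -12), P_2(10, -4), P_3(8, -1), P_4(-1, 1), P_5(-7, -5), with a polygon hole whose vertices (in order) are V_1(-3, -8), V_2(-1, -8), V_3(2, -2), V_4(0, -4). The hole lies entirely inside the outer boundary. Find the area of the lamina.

Outer boundary:
Apply the shoelace formula: 2A = Σ (x_i·y_{i+1} − x_{i+1}·y_i), indices taken mod 5.
P_1→P_2: (-6)(-4) − (10)(-12) = 144
P_2→P_3: (10)(-1) − (8)(-4) = 22
P_3→P_4: (8)(1) − (-1)(-1) = 7
P_4→P_5: (-1)(-5) − (-7)(1) = 12
P_5→P_1: (-7)(-12) − (-6)(-5) = 54
Σ = 239
Area = |Σ|/2 = 119.5.
Hole:
Cross-terms: 16, 18, -8, -12  ⇒  Σ = 14
Area = |Σ|/2 = 7.
Net area = 119.5 − 7 = 112.5.

112.5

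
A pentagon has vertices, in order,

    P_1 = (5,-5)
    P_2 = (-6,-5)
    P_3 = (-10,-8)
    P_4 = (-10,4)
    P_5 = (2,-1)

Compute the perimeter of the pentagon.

|P_1P_2| = √((-11)² + (0)²) = √121 = 11
|P_2P_3| = √((-4)² + (-3)²) = √25 = 5
|P_3P_4| = √((0)² + (12)²) = √144 = 12
|P_4P_5| = √((12)² + (-5)²) = √169 = 13
|P_5P_1| = √((3)² + (-4)²) = √25 = 5
Perimeter = 11 + 5 + 12 + 13 + 5 = 46.

46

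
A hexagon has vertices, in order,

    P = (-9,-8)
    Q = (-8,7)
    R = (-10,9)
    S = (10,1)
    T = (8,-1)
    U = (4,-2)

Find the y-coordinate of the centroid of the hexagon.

Apply Gauss's area formula. First the cross-terms c_i = x_i·y_{i+1} − x_{i+1}·y_i:
  -127, -2, -100, -18, -12, -50  ⇒  2A = -309, A = -154.5.
Then Σ (y_i + y_{i+1})·c_i = -369, so ȳ = -369 / (6·(-154.5)) = 41/103.

41/103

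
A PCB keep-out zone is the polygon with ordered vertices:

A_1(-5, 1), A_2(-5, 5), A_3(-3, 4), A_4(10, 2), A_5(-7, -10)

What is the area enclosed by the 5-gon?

107

A_1→A_2: (-5)(5) − (-5)(1) = -20
A_2→A_3: (-5)(4) − (-3)(5) = -5
A_3→A_4: (-3)(2) − (10)(4) = -46
A_4→A_5: (10)(-10) − (-7)(2) = -86
A_5→A_1: (-7)(1) − (-5)(-10) = -57
Σ = -214
Area = |Σ|/2 = 107.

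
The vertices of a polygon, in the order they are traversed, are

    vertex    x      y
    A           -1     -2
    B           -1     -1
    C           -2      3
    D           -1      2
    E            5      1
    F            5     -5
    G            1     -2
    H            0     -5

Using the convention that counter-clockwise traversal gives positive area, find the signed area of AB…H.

Σ = (-1) + (-5) + (-1) + (-11) + (-30) + (-5) + (-5) + (-5) = -63
Signed area = Σ/2 = -31.5 (negative ⇒ clockwise traversal).

-31.5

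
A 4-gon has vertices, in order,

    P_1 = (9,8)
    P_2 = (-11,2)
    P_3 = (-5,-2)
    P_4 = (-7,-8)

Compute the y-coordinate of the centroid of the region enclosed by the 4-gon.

40/27

Apply the surveyor's formula. First the cross-terms c_i = x_i·y_{i+1} − x_{i+1}·y_i:
  106, 32, 26, 16  ⇒  2A = 180, A = 90.
Then Σ (y_i + y_{i+1})·c_i = 800, so ȳ = 800 / (6·90) = 40/27.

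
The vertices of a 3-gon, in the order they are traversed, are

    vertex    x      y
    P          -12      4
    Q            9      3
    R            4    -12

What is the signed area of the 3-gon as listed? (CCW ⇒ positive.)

Σ = (-72) + (-120) + (-128) = -320
Signed area = Σ/2 = -160 (negative ⇒ clockwise traversal).

-160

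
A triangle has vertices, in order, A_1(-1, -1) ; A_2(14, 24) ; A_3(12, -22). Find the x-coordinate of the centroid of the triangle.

25/3

Apply the shoelace (surveyor's) formula. First the cross-terms c_i = x_i·y_{i+1} − x_{i+1}·y_i:
  -10, -596, -34  ⇒  2A = -640, A = -320.
Then Σ (x_i + x_{i+1})·c_i = -16000, so x̄ = -16000 / (6·(-320)) = 25/3.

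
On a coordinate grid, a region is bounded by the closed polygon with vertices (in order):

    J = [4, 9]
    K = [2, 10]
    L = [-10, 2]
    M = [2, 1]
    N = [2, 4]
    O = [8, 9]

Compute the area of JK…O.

J→K: (4)(10) − (2)(9) = 22
K→L: (2)(2) − (-10)(10) = 104
L→M: (-10)(1) − (2)(2) = -14
M→N: (2)(4) − (2)(1) = 6
N→O: (2)(9) − (8)(4) = -14
O→J: (8)(9) − (4)(9) = 36
Σ = 140
Area = |Σ|/2 = 70.

70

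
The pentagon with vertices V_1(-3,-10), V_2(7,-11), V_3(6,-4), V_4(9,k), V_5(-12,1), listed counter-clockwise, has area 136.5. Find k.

The doubled signed area Σ (x_i y_{i+1} − x_{i+1} y_i) is linear in k.
With k=0 it equals 309; the coefficient of k is 18 (from the two edges through V_4).
So 18·k + 309 = 2·136.5 = 273 ⇒ k = -2.

-2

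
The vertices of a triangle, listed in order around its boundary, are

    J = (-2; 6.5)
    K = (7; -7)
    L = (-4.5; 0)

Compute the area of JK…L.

46.125

Apply the shoelace (surveyor's) formula: 2A = Σ (x_i·y_{i+1} − x_{i+1}·y_i), indices taken mod 3.
Σ = (-31.5) + (-31.5) + (-29.25) = -92.25
Area = |Σ|/2 = 46.125.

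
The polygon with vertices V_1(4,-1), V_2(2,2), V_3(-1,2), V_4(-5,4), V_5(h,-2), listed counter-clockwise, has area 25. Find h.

The doubled signed area Σ (x_i y_{i+1} − x_{i+1} y_i) is linear in h.
With h=0 it equals 40; the coefficient of h is -5 (from the two edges through V_5).
So -5·h + 40 = 2·25 = 50 ⇒ h = -2.

-2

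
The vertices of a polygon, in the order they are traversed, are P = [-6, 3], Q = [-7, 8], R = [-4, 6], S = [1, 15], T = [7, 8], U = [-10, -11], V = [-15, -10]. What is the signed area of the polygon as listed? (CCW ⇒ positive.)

-183.5

Apply Gauss's area formula: 2A = Σ (x_i·y_{i+1} − x_{i+1}·y_i), indices taken mod 7.
Σ = (-27) + (-10) + (-66) + (-97) + (3) + (-65) + (-105) = -367
Signed area = Σ/2 = -183.5 (negative ⇒ clockwise traversal).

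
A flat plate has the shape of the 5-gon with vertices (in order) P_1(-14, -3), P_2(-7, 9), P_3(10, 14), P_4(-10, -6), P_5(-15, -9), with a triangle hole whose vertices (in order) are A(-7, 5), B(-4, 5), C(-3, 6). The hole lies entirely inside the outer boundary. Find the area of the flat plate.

Outer boundary:
Σ = (-147) + (-188) + (80) + (0) + (-81) = -336
Area = |Σ|/2 = 168.
Hole:
Apply Gauss's area formula: 2A = Σ (x_i·y_{i+1} − x_{i+1}·y_i), indices taken mod 3.
Σ = (-15) + (-9) + (27) = 3
Area = |Σ|/2 = 1.5.
Net area = 168 − 1.5 = 166.5.

166.5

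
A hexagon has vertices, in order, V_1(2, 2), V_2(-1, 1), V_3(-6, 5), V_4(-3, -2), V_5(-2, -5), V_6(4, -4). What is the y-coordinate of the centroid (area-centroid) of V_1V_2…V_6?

Apply the shoelace formula. First the cross-terms c_i = x_i·y_{i+1} − x_{i+1}·y_i:
  4, 1, 27, 11, 28, 16  ⇒  2A = 87, A = 43.5.
Then Σ (y_i + y_{i+1})·c_i = -262, so ȳ = -262 / (6·43.5) = -262/261.

-262/261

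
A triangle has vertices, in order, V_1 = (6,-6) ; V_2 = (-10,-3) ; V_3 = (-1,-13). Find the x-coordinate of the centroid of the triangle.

-5/3

Apply Gauss's area formula. First the cross-terms c_i = x_i·y_{i+1} − x_{i+1}·y_i:
  -78, 127, 84  ⇒  2A = 133, A = 66.5.
Then Σ (x_i + x_{i+1})·c_i = -665, so x̄ = -665 / (6·66.5) = -5/3.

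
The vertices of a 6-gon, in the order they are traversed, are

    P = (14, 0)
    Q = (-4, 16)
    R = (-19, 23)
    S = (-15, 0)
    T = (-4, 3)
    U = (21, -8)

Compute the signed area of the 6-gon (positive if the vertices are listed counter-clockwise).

Apply the surveyor's formula: 2A = Σ (x_i·y_{i+1} − x_{i+1}·y_i), indices taken mod 6.
Cross-terms: 224, 212, 345, -45, -31, 112  ⇒  Σ = 817
Signed area = Σ/2 = 408.5 (positive ⇒ counter-clockwise traversal).

408.5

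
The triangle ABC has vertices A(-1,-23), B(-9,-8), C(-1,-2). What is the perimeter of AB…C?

48

|AB| = √((-8)² + (15)²) = √289 = 17
|BC| = √((8)² + (6)²) = √100 = 10
|CA| = √((0)² + (-21)²) = √441 = 21
Perimeter = 17 + 10 + 21 = 48.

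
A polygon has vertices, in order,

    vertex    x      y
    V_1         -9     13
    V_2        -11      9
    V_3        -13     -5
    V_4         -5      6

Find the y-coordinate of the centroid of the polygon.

29/6

Apply Gauss's area formula. First the cross-terms c_i = x_i·y_{i+1} − x_{i+1}·y_i:
  62, 172, -103, -11  ⇒  2A = 120, A = 60.
Then Σ (y_i + y_{i+1})·c_i = 1740, so ȳ = 1740 / (6·60) = 29/6.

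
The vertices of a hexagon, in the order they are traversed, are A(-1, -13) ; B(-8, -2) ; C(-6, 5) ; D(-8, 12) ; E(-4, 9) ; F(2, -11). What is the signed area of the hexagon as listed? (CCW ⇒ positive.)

Cross-terms: -102, -52, -32, -24, 26, -37  ⇒  Σ = -221
Signed area = Σ/2 = -110.5 (negative ⇒ clockwise traversal).

-110.5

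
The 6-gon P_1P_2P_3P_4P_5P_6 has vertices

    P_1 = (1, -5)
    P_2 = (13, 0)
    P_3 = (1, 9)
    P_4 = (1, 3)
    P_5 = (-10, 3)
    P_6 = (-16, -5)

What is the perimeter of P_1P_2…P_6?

|P_1P_2| = √((12)² + (5)²) = √169 = 13
|P_2P_3| = √((-12)² + (9)²) = √225 = 15
|P_3P_4| = √((0)² + (-6)²) = √36 = 6
|P_4P_5| = √((-11)² + (0)²) = √121 = 11
|P_5P_6| = √((-6)² + (-8)²) = √100 = 10
|P_6P_1| = √((17)² + (0)²) = √289 = 17
Perimeter = 13 + 15 + 6 + 11 + 10 + 17 = 72.

72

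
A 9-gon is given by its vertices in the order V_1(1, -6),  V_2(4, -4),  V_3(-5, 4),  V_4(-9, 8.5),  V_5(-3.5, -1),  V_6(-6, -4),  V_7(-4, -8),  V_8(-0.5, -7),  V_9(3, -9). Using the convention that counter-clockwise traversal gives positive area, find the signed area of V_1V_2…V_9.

64.375

Cross-terms: 20, -4, -6.5, 38.75, 8, 32, 24, 25.5, -9  ⇒  Σ = 128.75
Signed area = Σ/2 = 64.375 (positive ⇒ counter-clockwise traversal).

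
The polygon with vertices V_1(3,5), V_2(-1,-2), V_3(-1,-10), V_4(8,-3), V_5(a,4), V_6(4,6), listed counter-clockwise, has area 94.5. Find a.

9

The doubled signed area Σ (x_i y_{i+1} − x_{i+1} y_i) is linear in a.
With a=0 it equals 108; the coefficient of a is 9 (from the two edges through V_5).
So 9·a + 108 = 2·94.5 = 189 ⇒ a = 9.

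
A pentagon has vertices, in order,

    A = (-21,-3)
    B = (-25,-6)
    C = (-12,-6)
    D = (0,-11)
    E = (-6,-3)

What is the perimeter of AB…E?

56

|AB| = √((-4)² + (-3)²) = √25 = 5
|BC| = √((13)² + (0)²) = √169 = 13
|CD| = √((12)² + (-5)²) = √169 = 13
|DE| = √((-6)² + (8)²) = √100 = 10
|EA| = √((-15)² + (0)²) = √225 = 15
Perimeter = 5 + 13 + 13 + 10 + 15 = 56.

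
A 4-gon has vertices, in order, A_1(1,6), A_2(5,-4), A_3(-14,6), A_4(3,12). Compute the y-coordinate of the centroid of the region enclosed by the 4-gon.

Apply Gauss's area formula. First the cross-terms c_i = x_i·y_{i+1} − x_{i+1}·y_i:
  -34, -26, -186, 6  ⇒  2A = -240, A = -120.
Then Σ (y_i + y_{i+1})·c_i = -3360, so ȳ = -3360 / (6·(-120)) = 14/3.

14/3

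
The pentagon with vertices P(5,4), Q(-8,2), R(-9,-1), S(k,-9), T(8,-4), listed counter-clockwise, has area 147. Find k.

-7

The doubled signed area Σ (x_i y_{i+1} − x_{i+1} y_i) is linear in k.
With k=0 it equals 273; the coefficient of k is -3 (from the two edges through S).
So -3·k + 273 = 2·147 = 294 ⇒ k = -7.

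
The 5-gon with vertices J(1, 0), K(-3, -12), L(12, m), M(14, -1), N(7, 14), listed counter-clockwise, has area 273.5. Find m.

-14

The doubled signed area Σ (x_i y_{i+1} − x_{i+1} y_i) is linear in m.
With m=0 it equals 309; the coefficient of m is -17 (from the two edges through L).
So -17·m + 309 = 2·273.5 = 547 ⇒ m = -14.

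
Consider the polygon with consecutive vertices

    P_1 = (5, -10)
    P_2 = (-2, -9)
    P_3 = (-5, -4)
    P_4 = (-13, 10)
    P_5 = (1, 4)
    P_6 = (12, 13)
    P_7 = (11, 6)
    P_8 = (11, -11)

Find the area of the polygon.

307

P_1→P_2: (5)(-9) − (-2)(-10) = -65
P_2→P_3: (-2)(-4) − (-5)(-9) = -37
P_3→P_4: (-5)(10) − (-13)(-4) = -102
P_4→P_5: (-13)(4) − (1)(10) = -62
P_5→P_6: (1)(13) − (12)(4) = -35
P_6→P_7: (12)(6) − (11)(13) = -71
P_7→P_8: (11)(-11) − (11)(6) = -187
P_8→P_1: (11)(-10) − (5)(-11) = -55
Σ = -614
Area = |Σ|/2 = 307.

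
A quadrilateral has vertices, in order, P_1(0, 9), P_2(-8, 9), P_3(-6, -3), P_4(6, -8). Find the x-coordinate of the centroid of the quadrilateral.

Apply the surveyor's formula. First the cross-terms c_i = x_i·y_{i+1} − x_{i+1}·y_i:
  72, 78, 66, 54  ⇒  2A = 270, A = 135.
Then Σ (x_i + x_{i+1})·c_i = -1344, so x̄ = -1344 / (6·135) = -224/135.

-224/135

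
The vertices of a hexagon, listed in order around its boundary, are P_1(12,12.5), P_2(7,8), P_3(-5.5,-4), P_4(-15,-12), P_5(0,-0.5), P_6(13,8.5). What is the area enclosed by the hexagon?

Σ = (8.5) + (16) + (6) + (7.5) + (6.5) + (60.5) = 105
Area = |Σ|/2 = 52.5.

52.5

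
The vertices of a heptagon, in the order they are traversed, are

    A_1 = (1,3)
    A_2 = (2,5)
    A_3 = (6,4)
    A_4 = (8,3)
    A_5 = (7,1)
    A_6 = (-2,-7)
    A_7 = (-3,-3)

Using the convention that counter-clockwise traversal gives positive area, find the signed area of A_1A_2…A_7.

-59

Cross-terms: -1, -22, -14, -13, -47, -15, -6  ⇒  Σ = -118
Signed area = Σ/2 = -59 (negative ⇒ clockwise traversal).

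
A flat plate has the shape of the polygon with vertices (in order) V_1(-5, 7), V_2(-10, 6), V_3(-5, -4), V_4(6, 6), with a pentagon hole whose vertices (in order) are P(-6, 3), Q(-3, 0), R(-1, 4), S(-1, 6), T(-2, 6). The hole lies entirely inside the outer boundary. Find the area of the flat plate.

72.5

Outer boundary:
Apply the shoelace (surveyor's) formula: 2A = Σ (x_i·y_{i+1} − x_{i+1}·y_i), indices taken mod 4.
Σ = (40) + (70) + (-6) + (72) = 176
Area = |Σ|/2 = 88.
Hole:
Apply the surveyor's formula: 2A = Σ (x_i·y_{i+1} − x_{i+1}·y_i), indices taken mod 5.
P→Q: (-6)(0) − (-3)(3) = 9
Q→R: (-3)(4) − (-1)(0) = -12
R→S: (-1)(6) − (-1)(4) = -2
S→T: (-1)(6) − (-2)(6) = 6
T→P: (-2)(3) − (-6)(6) = 30
Σ = 31
Area = |Σ|/2 = 15.5.
Net area = 88 − 15.5 = 72.5.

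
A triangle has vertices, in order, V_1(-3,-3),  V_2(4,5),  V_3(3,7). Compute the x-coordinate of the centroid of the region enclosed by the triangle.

Apply the shoelace formula. First the cross-terms c_i = x_i·y_{i+1} − x_{i+1}·y_i:
  -3, 13, 12  ⇒  2A = 22, A = 11.
Then Σ (x_i + x_{i+1})·c_i = 88, so x̄ = 88 / (6·11) = 4/3.

4/3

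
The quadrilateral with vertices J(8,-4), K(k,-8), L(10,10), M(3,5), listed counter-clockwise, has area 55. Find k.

The doubled signed area Σ (x_i y_{i+1} − x_{i+1} y_i) is linear in k.
With k=0 it equals -16; the coefficient of k is 14 (from the two edges through K).
So 14·k + -16 = 2·55 = 110 ⇒ k = 9.

9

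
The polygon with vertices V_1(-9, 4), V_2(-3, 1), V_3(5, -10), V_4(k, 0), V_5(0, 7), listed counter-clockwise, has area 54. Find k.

The doubled signed area Σ (x_i y_{i+1} − x_{i+1} y_i) is linear in k.
With k=0 it equals 91; the coefficient of k is 17 (from the two edges through V_4).
So 17·k + 91 = 2·54 = 108 ⇒ k = 1.

1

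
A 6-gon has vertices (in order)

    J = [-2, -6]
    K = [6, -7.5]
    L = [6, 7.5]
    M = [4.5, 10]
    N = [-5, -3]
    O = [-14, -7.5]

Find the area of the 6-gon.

Apply the surveyor's formula: 2A = Σ (x_i·y_{i+1} − x_{i+1}·y_i), indices taken mod 6.
Σ = (51) + (90) + (26.25) + (36.5) + (-4.5) + (69) = 268.25
Area = |Σ|/2 = 134.125.

134.125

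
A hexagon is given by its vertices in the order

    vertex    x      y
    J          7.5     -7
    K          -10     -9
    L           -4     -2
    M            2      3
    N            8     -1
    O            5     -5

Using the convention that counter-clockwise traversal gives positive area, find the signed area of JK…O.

Apply the shoelace formula: 2A = Σ (x_i·y_{i+1} − x_{i+1}·y_i), indices taken mod 6.
Σ = (-137.5) + (-16) + (-8) + (-26) + (-35) + (2.5) = -220
Signed area = Σ/2 = -110 (negative ⇒ clockwise traversal).

-110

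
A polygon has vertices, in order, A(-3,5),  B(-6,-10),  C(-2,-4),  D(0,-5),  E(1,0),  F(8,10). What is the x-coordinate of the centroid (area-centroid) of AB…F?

-49/159

Apply the shoelace (surveyor's) formula. First the cross-terms c_i = x_i·y_{i+1} − x_{i+1}·y_i:
  60, 4, 10, 5, 10, 70  ⇒  2A = 159, A = 79.5.
Then Σ (x_i + x_{i+1})·c_i = -147, so x̄ = -147 / (6·79.5) = -49/159.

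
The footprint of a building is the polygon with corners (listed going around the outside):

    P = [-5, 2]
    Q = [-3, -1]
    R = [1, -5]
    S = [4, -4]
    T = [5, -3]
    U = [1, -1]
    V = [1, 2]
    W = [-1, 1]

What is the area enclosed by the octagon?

Σ = (11) + (16) + (16) + (8) + (-2) + (3) + (3) + (3) = 58
Area = |Σ|/2 = 29.

29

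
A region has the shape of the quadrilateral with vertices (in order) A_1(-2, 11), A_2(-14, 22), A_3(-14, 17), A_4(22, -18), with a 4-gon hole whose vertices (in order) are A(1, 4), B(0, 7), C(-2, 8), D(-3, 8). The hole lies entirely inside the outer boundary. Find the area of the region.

127.5

Outer boundary:
A_1→A_2: (-2)(22) − (-14)(11) = 110
A_2→A_3: (-14)(17) − (-14)(22) = 70
A_3→A_4: (-14)(-18) − (22)(17) = -122
A_4→A_1: (22)(11) − (-2)(-18) = 206
Σ = 264
Area = |Σ|/2 = 132.
Hole:
Σ = (7) + (14) + (8) + (-20) = 9
Area = |Σ|/2 = 4.5.
Net area = 132 − 4.5 = 127.5.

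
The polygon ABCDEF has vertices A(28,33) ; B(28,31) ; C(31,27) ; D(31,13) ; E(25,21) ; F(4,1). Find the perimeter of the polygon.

100

|AB| = √((0)² + (-2)²) = √4 = 2
|BC| = √((3)² + (-4)²) = √25 = 5
|CD| = √((0)² + (-14)²) = √196 = 14
|DE| = √((-6)² + (8)²) = √100 = 10
|EF| = √((-21)² + (-20)²) = √841 = 29
|FA| = √((24)² + (32)²) = √1600 = 40
Perimeter = 2 + 5 + 14 + 10 + 29 + 40 = 100.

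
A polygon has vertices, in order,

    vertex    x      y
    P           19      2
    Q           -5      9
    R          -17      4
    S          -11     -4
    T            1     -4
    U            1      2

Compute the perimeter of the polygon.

84

|PQ| = √((-24)² + (7)²) = √625 = 25
|QR| = √((-12)² + (-5)²) = √169 = 13
|RS| = √((6)² + (-8)²) = √100 = 10
|ST| = √((12)² + (0)²) = √144 = 12
|TU| = √((0)² + (6)²) = √36 = 6
|UP| = √((18)² + (0)²) = √324 = 18
Perimeter = 25 + 13 + 10 + 12 + 6 + 18 = 84.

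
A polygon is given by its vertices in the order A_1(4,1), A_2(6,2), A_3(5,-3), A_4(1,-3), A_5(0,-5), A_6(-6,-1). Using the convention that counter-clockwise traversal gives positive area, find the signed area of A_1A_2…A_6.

Cross-terms: 2, -28, -12, -5, -30, -2  ⇒  Σ = -75
Signed area = Σ/2 = -37.5 (negative ⇒ clockwise traversal).

-37.5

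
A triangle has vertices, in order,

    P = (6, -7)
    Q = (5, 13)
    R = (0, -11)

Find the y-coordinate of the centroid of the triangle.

-5/3

Apply the surveyor's formula. First the cross-terms c_i = x_i·y_{i+1} − x_{i+1}·y_i:
  113, -55, 66  ⇒  2A = 124, A = 62.
Then Σ (y_i + y_{i+1})·c_i = -620, so ȳ = -620 / (6·62) = -5/3.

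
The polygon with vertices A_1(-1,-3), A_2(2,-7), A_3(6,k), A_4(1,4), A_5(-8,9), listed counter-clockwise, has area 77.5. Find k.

2

Write out the shoelace sum; only the two edges meeting at A_3 involve k:
2·Area = [(2·k − 6·(-7)) + (6·4 − 1·k)] + 87
       = 1·k + 153 = 155
⇒ k = 2.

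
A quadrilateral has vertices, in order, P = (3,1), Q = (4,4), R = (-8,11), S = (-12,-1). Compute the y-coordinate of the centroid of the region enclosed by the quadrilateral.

Apply the shoelace formula. First the cross-terms c_i = x_i·y_{i+1} − x_{i+1}·y_i:
  8, 76, 140, -9  ⇒  2A = 215, A = 107.5.
Then Σ (y_i + y_{i+1})·c_i = 2580, so ȳ = 2580 / (6·107.5) = 4.

4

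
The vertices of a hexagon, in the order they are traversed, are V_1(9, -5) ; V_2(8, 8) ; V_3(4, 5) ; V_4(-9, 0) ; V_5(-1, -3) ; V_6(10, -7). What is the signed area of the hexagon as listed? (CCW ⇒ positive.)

Σ = (112) + (8) + (45) + (27) + (37) + (13) = 242
Signed area = Σ/2 = 121 (positive ⇒ counter-clockwise traversal).

121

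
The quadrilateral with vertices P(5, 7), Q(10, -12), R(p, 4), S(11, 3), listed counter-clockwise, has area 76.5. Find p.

15

The doubled signed area Σ (x_i y_{i+1} − x_{i+1} y_i) is linear in p.
With p=0 it equals -72; the coefficient of p is 15 (from the two edges through R).
So 15·p + -72 = 2·76.5 = 153 ⇒ p = 15.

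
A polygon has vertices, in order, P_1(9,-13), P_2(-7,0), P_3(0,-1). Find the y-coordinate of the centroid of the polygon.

-14/3

Apply the shoelace formula. First the cross-terms c_i = x_i·y_{i+1} − x_{i+1}·y_i:
  -91, 7, 9  ⇒  2A = -75, A = -37.5.
Then Σ (y_i + y_{i+1})·c_i = 1050, so ȳ = 1050 / (6·(-37.5)) = -14/3.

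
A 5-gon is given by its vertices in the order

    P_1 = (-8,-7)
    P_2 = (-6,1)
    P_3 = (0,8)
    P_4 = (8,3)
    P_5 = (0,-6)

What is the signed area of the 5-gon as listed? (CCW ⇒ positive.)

-129

Apply Gauss's area formula: 2A = Σ (x_i·y_{i+1} − x_{i+1}·y_i), indices taken mod 5.
Cross-terms: -50, -48, -64, -48, -48  ⇒  Σ = -258
Signed area = Σ/2 = -129 (negative ⇒ clockwise traversal).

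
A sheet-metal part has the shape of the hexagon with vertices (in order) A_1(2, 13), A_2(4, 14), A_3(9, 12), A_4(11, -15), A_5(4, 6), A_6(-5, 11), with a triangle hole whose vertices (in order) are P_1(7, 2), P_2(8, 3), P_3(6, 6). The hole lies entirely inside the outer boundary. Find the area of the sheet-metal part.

125.5

Outer boundary:
Σ = (-24) + (-78) + (-267) + (126) + (74) + (-87) = -256
Area = |Σ|/2 = 128.
Hole:
P_1→P_2: (7)(3) − (8)(2) = 5
P_2→P_3: (8)(6) − (6)(3) = 30
P_3→P_1: (6)(2) − (7)(6) = -30
Σ = 5
Area = |Σ|/2 = 2.5.
Net area = 128 − 2.5 = 125.5.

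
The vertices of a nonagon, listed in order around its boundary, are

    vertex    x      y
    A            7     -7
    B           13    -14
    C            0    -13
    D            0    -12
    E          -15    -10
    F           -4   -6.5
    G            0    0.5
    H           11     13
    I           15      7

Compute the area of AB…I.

289

Apply the shoelace (surveyor's) formula: 2A = Σ (x_i·y_{i+1} − x_{i+1}·y_i), indices taken mod 9.
Σ = (-7) + (-169) + (0) + (-180) + (57.5) + (-2) + (-5.5) + (-118) + (-154) = -578
Area = |Σ|/2 = 289.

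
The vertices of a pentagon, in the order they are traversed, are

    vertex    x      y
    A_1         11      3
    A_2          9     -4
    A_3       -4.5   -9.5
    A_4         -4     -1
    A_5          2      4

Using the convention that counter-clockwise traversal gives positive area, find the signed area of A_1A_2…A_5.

Σ = (-71) + (-103.5) + (-33.5) + (-14) + (-38) = -260
Signed area = Σ/2 = -130 (negative ⇒ clockwise traversal).

-130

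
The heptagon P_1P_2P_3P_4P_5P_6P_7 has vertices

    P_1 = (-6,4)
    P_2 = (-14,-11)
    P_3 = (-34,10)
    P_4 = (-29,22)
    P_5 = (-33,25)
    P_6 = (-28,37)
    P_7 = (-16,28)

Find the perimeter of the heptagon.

|P_1P_2| = √((-8)² + (-15)²) = √289 = 17
|P_2P_3| = √((-20)² + (21)²) = √841 = 29
|P_3P_4| = √((5)² + (12)²) = √169 = 13
|P_4P_5| = √((-4)² + (3)²) = √25 = 5
|P_5P_6| = √((5)² + (12)²) = √169 = 13
|P_6P_7| = √((12)² + (-9)²) = √225 = 15
|P_7P_1| = √((10)² + (-24)²) = √676 = 26
Perimeter = 17 + 29 + 13 + 5 + 13 + 15 + 26 = 118.

118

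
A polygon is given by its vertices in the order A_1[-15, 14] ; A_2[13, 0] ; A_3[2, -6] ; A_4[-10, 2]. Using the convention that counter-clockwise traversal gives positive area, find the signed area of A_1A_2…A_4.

A_1→A_2: (-15)(0) − (13)(14) = -182
A_2→A_3: (13)(-6) − (2)(0) = -78
A_3→A_4: (2)(2) − (-10)(-6) = -56
A_4→A_1: (-10)(14) − (-15)(2) = -110
Σ = -426
Signed area = Σ/2 = -213 (negative ⇒ clockwise traversal).

-213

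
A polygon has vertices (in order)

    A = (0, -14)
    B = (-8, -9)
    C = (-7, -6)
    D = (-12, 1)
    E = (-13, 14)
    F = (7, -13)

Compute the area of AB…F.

A→B: (0)(-9) − (-8)(-14) = -112
B→C: (-8)(-6) − (-7)(-9) = -15
C→D: (-7)(1) − (-12)(-6) = -79
D→E: (-12)(14) − (-13)(1) = -155
E→F: (-13)(-13) − (7)(14) = 71
F→A: (7)(-14) − (0)(-13) = -98
Σ = -388
Area = |Σ|/2 = 194.

194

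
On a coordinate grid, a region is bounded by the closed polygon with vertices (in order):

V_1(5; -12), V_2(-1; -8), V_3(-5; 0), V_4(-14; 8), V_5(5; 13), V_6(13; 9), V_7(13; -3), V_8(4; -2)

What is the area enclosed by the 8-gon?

343

Apply the shoelace (surveyor's) formula: 2A = Σ (x_i·y_{i+1} − x_{i+1}·y_i), indices taken mod 8.
V_1→V_2: (5)(-8) − (-1)(-12) = -52
V_2→V_3: (-1)(0) − (-5)(-8) = -40
V_3→V_4: (-5)(8) − (-14)(0) = -40
V_4→V_5: (-14)(13) − (5)(8) = -222
V_5→V_6: (5)(9) − (13)(13) = -124
V_6→V_7: (13)(-3) − (13)(9) = -156
V_7→V_8: (13)(-2) − (4)(-3) = -14
V_8→V_1: (4)(-12) − (5)(-2) = -38
Σ = -686
Area = |Σ|/2 = 343.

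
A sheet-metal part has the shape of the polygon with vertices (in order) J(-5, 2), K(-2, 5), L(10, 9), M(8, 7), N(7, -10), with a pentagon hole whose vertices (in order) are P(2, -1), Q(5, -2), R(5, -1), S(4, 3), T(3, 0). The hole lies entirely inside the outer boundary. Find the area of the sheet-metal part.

121.5

Outer boundary:
Σ = (-21) + (-68) + (-2) + (-129) + (-36) = -256
Area = |Σ|/2 = 128.
Hole:
Apply the shoelace formula: 2A = Σ (x_i·y_{i+1} − x_{i+1}·y_i), indices taken mod 5.
Σ = (1) + (5) + (19) + (-9) + (-3) = 13
Area = |Σ|/2 = 6.5.
Net area = 128 − 6.5 = 121.5.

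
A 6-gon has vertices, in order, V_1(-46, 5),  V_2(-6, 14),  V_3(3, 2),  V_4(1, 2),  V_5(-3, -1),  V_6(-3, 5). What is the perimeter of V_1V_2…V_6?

112

|V_1V_2| = √((40)² + (9)²) = √1681 = 41
|V_2V_3| = √((9)² + (-12)²) = √225 = 15
|V_3V_4| = √((-2)² + (0)²) = √4 = 2
|V_4V_5| = √((-4)² + (-3)²) = √25 = 5
|V_5V_6| = √((0)² + (6)²) = √36 = 6
|V_6V_1| = √((-43)² + (0)²) = √1849 = 43
Perimeter = 41 + 15 + 2 + 5 + 6 + 43 = 112.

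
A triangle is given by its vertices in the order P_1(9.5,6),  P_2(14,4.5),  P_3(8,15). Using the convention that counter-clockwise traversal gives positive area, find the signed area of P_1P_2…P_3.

19.125

Apply the shoelace (surveyor's) formula: 2A = Σ (x_i·y_{i+1} − x_{i+1}·y_i), indices taken mod 3.
Cross-terms: -41.25, 174, -94.5  ⇒  Σ = 38.25
Signed area = Σ/2 = 19.125 (positive ⇒ counter-clockwise traversal).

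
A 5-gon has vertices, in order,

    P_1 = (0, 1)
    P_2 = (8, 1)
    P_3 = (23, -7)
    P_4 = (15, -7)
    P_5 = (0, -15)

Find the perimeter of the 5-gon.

66

|P_1P_2| = √((8)² + (0)²) = √64 = 8
|P_2P_3| = √((15)² + (-8)²) = √289 = 17
|P_3P_4| = √((-8)² + (0)²) = √64 = 8
|P_4P_5| = √((-15)² + (-8)²) = √289 = 17
|P_5P_1| = √((0)² + (16)²) = √256 = 16
Perimeter = 8 + 17 + 8 + 17 + 16 = 66.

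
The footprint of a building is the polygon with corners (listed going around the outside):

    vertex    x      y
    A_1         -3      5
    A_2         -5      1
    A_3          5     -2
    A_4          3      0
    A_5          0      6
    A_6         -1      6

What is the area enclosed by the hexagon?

Apply the surveyor's formula: 2A = Σ (x_i·y_{i+1} − x_{i+1}·y_i), indices taken mod 6.
Cross-terms: 22, 5, 6, 18, 6, 13  ⇒  Σ = 70
Area = |Σ|/2 = 35.

35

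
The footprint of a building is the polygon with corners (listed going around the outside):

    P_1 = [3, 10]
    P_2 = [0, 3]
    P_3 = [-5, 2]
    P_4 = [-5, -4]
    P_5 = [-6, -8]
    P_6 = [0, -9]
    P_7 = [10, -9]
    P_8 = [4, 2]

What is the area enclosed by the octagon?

Apply Gauss's area formula: 2A = Σ (x_i·y_{i+1} − x_{i+1}·y_i), indices taken mod 8.
Σ = (9) + (15) + (30) + (16) + (54) + (90) + (56) + (34) = 304
Area = |Σ|/2 = 152.

152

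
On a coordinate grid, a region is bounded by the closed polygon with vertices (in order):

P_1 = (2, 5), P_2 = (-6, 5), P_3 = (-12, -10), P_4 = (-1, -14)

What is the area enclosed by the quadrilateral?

Apply the shoelace formula: 2A = Σ (x_i·y_{i+1} − x_{i+1}·y_i), indices taken mod 4.
Cross-terms: 40, 120, 158, 23  ⇒  Σ = 341
Area = |Σ|/2 = 170.5.

170.5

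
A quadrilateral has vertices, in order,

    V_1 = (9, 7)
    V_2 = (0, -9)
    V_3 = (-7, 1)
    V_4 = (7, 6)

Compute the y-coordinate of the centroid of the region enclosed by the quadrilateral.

Apply the shoelace (surveyor's) formula. First the cross-terms c_i = x_i·y_{i+1} − x_{i+1}·y_i:
  -81, -63, -49, -5  ⇒  2A = -198, A = -99.
Then Σ (y_i + y_{i+1})·c_i = 258, so ȳ = 258 / (6·(-99)) = -43/99.

-43/99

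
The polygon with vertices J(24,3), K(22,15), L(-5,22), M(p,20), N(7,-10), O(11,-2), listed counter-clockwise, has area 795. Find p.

-25

The doubled signed area Σ (x_i y_{i+1} − x_{i+1} y_i) is linear in p.
With p=0 it equals 790; the coefficient of p is -32 (from the two edges through M).
So -32·p + 790 = 2·795 = 1590 ⇒ p = -25.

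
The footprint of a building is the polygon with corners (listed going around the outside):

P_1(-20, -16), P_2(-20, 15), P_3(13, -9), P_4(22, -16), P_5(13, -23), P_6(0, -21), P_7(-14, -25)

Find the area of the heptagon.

Apply Gauss's area formula: 2A = Σ (x_i·y_{i+1} − x_{i+1}·y_i), indices taken mod 7.
P_1→P_2: (-20)(15) − (-20)(-16) = -620
P_2→P_3: (-20)(-9) − (13)(15) = -15
P_3→P_4: (13)(-16) − (22)(-9) = -10
P_4→P_5: (22)(-23) − (13)(-16) = -298
P_5→P_6: (13)(-21) − (0)(-23) = -273
P_6→P_7: (0)(-25) − (-14)(-21) = -294
P_7→P_1: (-14)(-16) − (-20)(-25) = -276
Σ = -1786
Area = |Σ|/2 = 893.

893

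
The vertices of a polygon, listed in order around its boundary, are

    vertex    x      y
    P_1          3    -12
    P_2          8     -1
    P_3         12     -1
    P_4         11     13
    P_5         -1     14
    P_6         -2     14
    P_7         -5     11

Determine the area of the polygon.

Apply the surveyor's formula: 2A = Σ (x_i·y_{i+1} − x_{i+1}·y_i), indices taken mod 7.
Cross-terms: 93, 4, 167, 167, 14, 48, 27  ⇒  Σ = 520
Area = |Σ|/2 = 260.

260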